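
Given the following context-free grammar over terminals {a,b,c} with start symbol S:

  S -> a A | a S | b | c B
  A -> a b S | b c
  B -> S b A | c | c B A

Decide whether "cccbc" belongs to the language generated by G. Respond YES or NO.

Convert to CNF:
  S -> T0 A | T0 S | T2 B | b
  A -> T0 X3 | T1 T2
  B -> S X4 | T2 X5 | c
  T0 -> a
  T1 -> b
  T2 -> c
  X3 -> T1 S
  X4 -> T1 A
  X5 -> B A

CYK fill:
  cell(0,0) c: {B,T2}  orig:{B}
  cell(1,1) c: {B,T2}  orig:{B}
  cell(2,2) c: {B,T2}  orig:{B}
  cell(3,3) b: {S,T1}  orig:{S}
  cell(4,4) c: {B,T2}  orig:{B}
  cell(0,1) cc: {S}
  cell(1,2) cc: {S}
  cell(2,3) cb: ∅
  cell(3,4) bc: {A}
  cell(0,2) ccc: ∅
  cell(1,3) ccb: ∅
  cell(2,4) cbc: {X5}  orig:{}
  cell(0,3) cccb: ∅
  cell(1,4) ccbc: {B}
  cell(0,4) cccbc: {S}

S ∈ T[0,4] ⇒ YES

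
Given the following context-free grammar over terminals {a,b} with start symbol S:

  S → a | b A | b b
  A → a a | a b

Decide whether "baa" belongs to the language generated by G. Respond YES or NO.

CNF form of G:
  S -> T1 A | T1 T1 | a
  A -> T0 T0 | T0 T1
  T0 -> a
  T1 -> b

CYK fill:
  cell(0,0) b: {T1}  orig:{}
  cell(1,1) a: {S,T0}  orig:{S}
  cell(2,2) a: {S,T0}  orig:{S}
  cell(0,1) ba: ∅
  cell(1,2) aa: {A}
  cell(0,2) baa: {S}

S ∈ T[0,2] ⇒ YES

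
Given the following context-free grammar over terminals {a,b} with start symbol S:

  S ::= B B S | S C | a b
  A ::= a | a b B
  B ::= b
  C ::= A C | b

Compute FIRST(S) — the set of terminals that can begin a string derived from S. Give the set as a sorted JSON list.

FIRST iteration:
round 1:
  A via A→a: +{a}
  B via B→b: +{b}
  C via C→A C: +{a}
  C via C→b: +{b}
  S via S→B B S: +{b}
  S via S→a b: +{a}
  S: {a,b}  A: {a}  B: {b}  C: {a,b}
round 2: (stable)
  S: {a,b}  A: {a}  B: {b}  C: {a,b}

FIRST(S) = ["a", "b"]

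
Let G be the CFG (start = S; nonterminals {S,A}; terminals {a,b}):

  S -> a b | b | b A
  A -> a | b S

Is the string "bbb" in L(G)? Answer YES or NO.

Convert to CNF:
  S -> T0 A | T1 T0 | b
  A -> T0 S | a
  T0 -> b
  T1 -> a

Fill CYK table bottom-up:
  T[0,0] 'b' = {S,T0}  orig:{S}
  T[1,1] 'b' = {S,T0}  orig:{S}
  T[2,2] 'b' = {S,T0}  orig:{S}
  T[0,1] 'bb' = {A}
  T[1,2] 'bb' = {A}
  T[0,2] 'bbb' = {S}

S ∈ T[0,2] ⇒ YES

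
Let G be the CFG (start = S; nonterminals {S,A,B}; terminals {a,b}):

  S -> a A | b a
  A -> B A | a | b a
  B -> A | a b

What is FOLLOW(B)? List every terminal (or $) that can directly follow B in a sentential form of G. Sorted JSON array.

FIRST sets, iterate to fixpoint:
[1]
  A via A→a: +{a}
  A via A→b a: +{b}
  B via B→A: +{a,b}
  S via S→a A: +{a}
  S via S→b a: +{b}
  S: {a,b}  A: {a,b}  B: {a,b}
[2] (no change)
  S: {a,b}  A: {a,b}  B: {a,b}

Compute FOLLOW by fixpoint:
FOLLOW(S) := {$}
round 1:
  A→B A: FOLLOW(B) ⊇ FIRST(A) = {a,b}; new: +{a,b}
  B→A: FOLLOW(A) ⊇ FOLLOW(B) ⊇ {a,b}; new: +{a,b}
  S→a A: FOLLOW(A) ⊇ FOLLOW(S) ⊇ {$}; new: +{$}
  S: {$}  A: {$,a,b}  B: {a,b}
round 2: — fixpoint
  S: {$}  A: {$,a,b}  B: {a,b}

FOLLOW(B) = ["a", "b"]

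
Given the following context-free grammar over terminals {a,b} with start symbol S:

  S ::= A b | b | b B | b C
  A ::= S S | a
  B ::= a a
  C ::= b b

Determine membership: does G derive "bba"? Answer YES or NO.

Convert to CNF:
  S -> A T1 | T1 B | T1 C | b
  A -> S S | a
  B -> T0 T0
  C -> T1 T1
  T0 -> a
  T1 -> b

CYK table (by increasing span):
  [0..0]={S,T1}  "b"  orig:{S}
  [1..1]={S,T1}  "b"  orig:{S}
  [2..2]={A,T0}  "a"  orig:{A}
  [0..1]={A,C}  "bb"
  [1..2]=∅  "ba"
  [0..2]=∅  "bba"

S ∉ T[0,2] ⇒ NO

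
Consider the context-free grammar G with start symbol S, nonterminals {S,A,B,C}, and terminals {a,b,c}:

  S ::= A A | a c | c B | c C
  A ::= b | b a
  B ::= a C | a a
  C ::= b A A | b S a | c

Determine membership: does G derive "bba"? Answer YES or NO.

CNF form of G:
  S -> A A | T1 T2 | T2 B | T2 C
  A -> T0 T1 | b
  B -> T1 C | T1 T1
  C -> T0 X3 | T0 X4 | c
  T0 -> b
  T1 -> a
  T2 -> c
  X3 -> A A
  X4 -> S T1

CYK table (by increasing span):
  [0..0]={A,T0}  "b"  orig:{A}
  [1..1]={A,T0}  "b"  orig:{A}
  [2..2]={T1}  "a"  orig:{}
  [0..1]={S,X3}  "bb"  orig:{S}
  [1..2]={A}  "ba"
  [0..2]={S,X3,X4}  "bba"  orig:{S}

S ∈ T[0,2] ⇒ YES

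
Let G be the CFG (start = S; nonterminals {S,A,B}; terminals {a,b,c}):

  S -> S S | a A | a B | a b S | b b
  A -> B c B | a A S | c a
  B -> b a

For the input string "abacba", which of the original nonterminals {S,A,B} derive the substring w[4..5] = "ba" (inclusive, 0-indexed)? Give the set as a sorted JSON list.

CNF form of G:
  S -> S S | T1 A | T1 B | T1 X5 | T2 T2
  A -> B X3 | T0 T1 | T1 X4
  B -> T2 T1
  T0 -> c
  T1 -> a
  T2 -> b
  X3 -> T0 B
  X4 -> A S
  X5 -> T2 S

Fill CYK table bottom-up — only the sub-triangle for w[4..5]:
  T[4,4] 'b' = {T2}  orig:{}
  T[5,5] 'a' = {T1}  orig:{}
  T[4,5] 'ba' = {B}

Original NTs in T[4,5] deriving "ba": ["B"]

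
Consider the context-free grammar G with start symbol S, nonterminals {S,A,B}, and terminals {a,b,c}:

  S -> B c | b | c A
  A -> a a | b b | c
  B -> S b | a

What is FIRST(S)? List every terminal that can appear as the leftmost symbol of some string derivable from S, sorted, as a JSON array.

Compute FIRST by fixpoint:
pass 1:
  A via A→a a: +{a}
  A via A→b b: +{b}
  A via A→c: +{c}
  B via B→a: +{a}
  S via S→B c: +{a}
  S via S→b: +{b}
  S via S→c A: +{c}
  S: {a,b,c}  A: {a,b,c}  B: {a}
pass 2:
  B via B→S b: +{b,c}
  S: {a,b,c}  A: {a,b,c}  B: {a,b,c}
pass 3: (no change)
  S: {a,b,c}  A: {a,b,c}  B: {a,b,c}

FIRST(S) = ["a", "b", "c"]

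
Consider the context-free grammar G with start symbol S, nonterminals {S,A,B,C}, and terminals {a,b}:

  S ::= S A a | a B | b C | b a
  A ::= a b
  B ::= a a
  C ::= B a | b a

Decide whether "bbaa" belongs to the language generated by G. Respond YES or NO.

Convert to CNF:
  S -> S X2 | T0 B | T1 C | T1 T0
  A -> T0 T1
  B -> T0 T0
  C -> B T0 | T1 T0
  T0 -> a
  T1 -> b
  X2 -> A T0

Fill CYK table bottom-up:
  T[0,0] 'b' = {T1}  orig:{}
  T[1,1] 'b' = {T1}  orig:{}
  T[2,2] 'a' = {T0}  orig:{}
  T[3,3] 'a' = {T0}  orig:{}
  T[0,1] 'bb' = ∅
  T[1,2] 'ba' = {C,S}
  T[2,3] 'aa' = {B}
  T[0,2] 'bba' = {S}
  T[1,3] 'baa' = ∅
  T[0,3] 'bbaa' = ∅

S ∉ T[0,3] ⇒ NO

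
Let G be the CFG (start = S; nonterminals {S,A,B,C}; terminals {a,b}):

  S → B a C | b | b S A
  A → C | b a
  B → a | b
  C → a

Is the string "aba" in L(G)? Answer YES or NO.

CNF form of G:
  S -> B X2 | T0 X3 | b
  A -> T0 T1 | a
  B -> a | b
  C -> a
  T0 -> b
  T1 -> a
  X2 -> T1 C
  X3 -> S A

Fill CYK table bottom-up:
  cell(0,0) a: {A,B,C,T1}  orig:{A,B,C}
  cell(1,1) b: {B,S,T0}  orig:{B,S}
  cell(2,2) a: {A,B,C,T1}  orig:{A,B,C}
  cell(0,1) ab: ∅
  cell(1,2) ba: {A,X3}  orig:{A}
  cell(0,2) aba: ∅

S ∉ T[0,2] ⇒ NO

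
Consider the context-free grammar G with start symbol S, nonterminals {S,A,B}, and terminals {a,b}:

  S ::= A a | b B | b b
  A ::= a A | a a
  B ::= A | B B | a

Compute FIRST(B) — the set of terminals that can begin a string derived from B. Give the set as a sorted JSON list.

Compute FIRST by fixpoint:
pass 1:
  A via A→a A: +{a}
  B via B→A: +{a}
  S via S→A a: +{a}
  S via S→b B: +{b}
  FIRST[S]={a,b}  FIRST[A]={a}  FIRST[B]={a}
pass 2: — fixpoint
  FIRST[S]={a,b}  FIRST[A]={a}  FIRST[B]={a}

FIRST(B) = ["a"]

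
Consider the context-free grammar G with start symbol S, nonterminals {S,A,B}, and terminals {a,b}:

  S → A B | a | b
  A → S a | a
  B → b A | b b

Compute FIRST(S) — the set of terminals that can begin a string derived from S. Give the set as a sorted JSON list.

Compute FIRST by fixpoint:
pass 1:
  A via A→a: +{a}
  B via B→b A: +{b}
  S via S→A B: +{a}
  S via S→b: +{b}
  S: {a,b}  A: {a}  B: {b}
pass 2:
  A via A→S a: +{b}
  S: {a,b}  A: {a,b}  B: {b}
pass 3: (no change)
  S: {a,b}  A: {a,b}  B: {b}

FIRST(S) = ["a", "b"]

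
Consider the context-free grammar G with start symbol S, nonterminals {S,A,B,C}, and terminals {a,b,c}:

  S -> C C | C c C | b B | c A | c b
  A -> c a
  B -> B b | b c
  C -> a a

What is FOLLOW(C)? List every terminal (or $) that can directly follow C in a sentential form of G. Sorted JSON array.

Compute FIRST by fixpoint:
iter 1:
  A via A→c a: +{c}
  B via B→b c: +{b}
  C via C→a a: +{a}
  S via S→C C: +{a}
  S via S→b B: +{b}
  S via S→c A: +{c}
  S: {a,b,c}  A: {c}  B: {b}  C: {a}
iter 2: (stable)
  S: {a,b,c}  A: {c}  B: {b}  C: {a}

FOLLOW sets:
initialize: $ ∈ FOLLOW(S)
round 1:
  B→B b: FOLLOW(B) ⊇ FIRST(b) = {b}; new: +{b}
  S→C C: FOLLOW(C) ⊇ FIRST(C) = {a}; new: +{a}
  S→C C: FOLLOW(C) ⊇ FOLLOW(S) ⊇ {$}; new: +{$}
  S→C c C: FOLLOW(C) ⊇ FIRST(c) = {c}; new: +{c}
  S→b B: FOLLOW(B) ⊇ FOLLOW(S) ⊇ {$}; new: +{$}
  S→c A: FOLLOW(A) ⊇ FOLLOW(S) ⊇ {$}; new: +{$}
  FOLLOW[S]={$}  FOLLOW[A]={$}  FOLLOW[B]={$,b}  FOLLOW[C]={$,a,c}
round 2: done
  FOLLOW[S]={$}  FOLLOW[A]={$}  FOLLOW[B]={$,b}  FOLLOW[C]={$,a,c}

FOLLOW(C) = ["$", "a", "c"]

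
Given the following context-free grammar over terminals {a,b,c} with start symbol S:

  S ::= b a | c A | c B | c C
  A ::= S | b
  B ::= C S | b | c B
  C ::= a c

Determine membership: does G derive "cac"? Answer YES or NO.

CNF form of G:
  S -> T0 T1 | T2 A | T2 B | T2 C
  A -> T0 T1 | T2 A | T2 B | T2 C | b
  B -> C S | T2 B | b
  C -> T1 T2
  T0 -> b
  T1 -> a
  T2 -> c

CYK table (by increasing span):
  T[0,0] 'c' = {T2}  orig:{}
  T[1,1] 'a' = {T1}  orig:{}
  T[2,2] 'c' = {T2}  orig:{}
  T[0,1] 'ca' = ∅
  T[1,2] 'ac' = {C}
  T[0,2] 'cac' = {A,S}

S ∈ T[0,2] ⇒ YES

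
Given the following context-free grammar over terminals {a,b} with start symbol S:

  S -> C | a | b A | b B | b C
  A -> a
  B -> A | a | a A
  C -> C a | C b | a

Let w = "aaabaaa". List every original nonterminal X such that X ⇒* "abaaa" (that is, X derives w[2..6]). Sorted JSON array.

Convert to CNF:
  S -> C T0 | C T1 | T1 A | T1 B | T1 C | a
  A -> a
  B -> T0 A | a
  C -> C T0 | C T1 | a
  T0 -> a
  T1 -> b

CYK fill — only the sub-triangle for w[2..6]:
  T[2,2] 'a' = {A,B,C,S,T0}  orig:{A,B,C,S}
  T[3,3] 'b' = {T1}  orig:{}
  T[4,4] 'a' = {A,B,C,S,T0}  orig:{A,B,C,S}
  T[5,5] 'a' = {A,B,C,S,T0}  orig:{A,B,C,S}
  T[6,6] 'a' = {A,B,C,S,T0}  orig:{A,B,C,S}
  T[2,3] 'ab' = {C,S}
  T[3,4] 'ba' = {S}
  T[4,5] 'aa' = {B,C,S}
  T[5,6] 'aa' = {B,C,S}
  T[2,4] 'aba' = {C,S}
  T[3,5] 'baa' = {S}
  T[4,6] 'aaa' = {C,S}
  T[2,5] 'abaa' = {C,S}
  T[3,6] 'baaa' = {S}
  T[2,6] 'abaaa' = {C,S}

Original NTs in T[2,6] deriving "abaaa": ["C", "S"]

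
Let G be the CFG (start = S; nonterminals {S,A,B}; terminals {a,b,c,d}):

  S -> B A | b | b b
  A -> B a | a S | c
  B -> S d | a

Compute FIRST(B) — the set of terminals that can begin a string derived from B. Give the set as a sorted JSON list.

FIRST sets, iterate to fixpoint:
round 1:
  A via A→a S: +{a}
  A via A→c: +{c}
  B via B→a: +{a}
  S via S→B A: +{a}
  S via S→b: +{b}
  S: {a,b}  A: {a,c}  B: {a}
round 2:
  B via B→S d: +{b}
  S: {a,b}  A: {a,c}  B: {a,b}
round 3:
  A via A→B a: +{b}
  S: {a,b}  A: {a,b,c}  B: {a,b}
round 4: — fixpoint
  S: {a,b}  A: {a,b,c}  B: {a,b}

FIRST(B) = ["a", "b"]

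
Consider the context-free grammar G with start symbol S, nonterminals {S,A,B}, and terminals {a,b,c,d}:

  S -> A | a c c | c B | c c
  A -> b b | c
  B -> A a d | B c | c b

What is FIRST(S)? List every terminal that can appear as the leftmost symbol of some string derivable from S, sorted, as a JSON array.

Compute FIRST by fixpoint:
iter 1:
  A via A→b b: +{b}
  A via A→c: +{c}
  B via B→A a d: +{b,c}
  S via S→A: +{b,c}
  S via S→a c c: +{a}
  S: {a,b,c}  A: {b,c}  B: {b,c}
iter 2: done
  S: {a,b,c}  A: {b,c}  B: {b,c}

FIRST(S) = ["a", "b", "c"]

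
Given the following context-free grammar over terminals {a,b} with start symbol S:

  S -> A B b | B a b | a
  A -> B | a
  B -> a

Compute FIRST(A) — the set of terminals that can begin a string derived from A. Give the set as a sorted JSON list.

Compute FIRST by fixpoint:
pass 1:
  A via A→a: +{a}
  B via B→a: +{a}
  S via S→A B b: +{a}
  FIRST[S]={a}  FIRST[A]={a}  FIRST[B]={a}
pass 2: — fixpoint
  FIRST[S]={a}  FIRST[A]={a}  FIRST[B]={a}

FIRST(A) = ["a"]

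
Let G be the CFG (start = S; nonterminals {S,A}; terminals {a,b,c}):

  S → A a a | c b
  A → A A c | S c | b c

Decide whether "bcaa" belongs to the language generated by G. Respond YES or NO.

CNF form of G:
  S -> A X4 | T0 T1
  A -> A X3 | S T0 | T1 T0
  T0 -> c
  T1 -> b
  T2 -> a
  X3 -> A T0
  X4 -> T2 T2

CYK fill:
  T[0,0] 'b' = {T1}  orig:{}
  T[1,1] 'c' = {T0}  orig:{}
  T[2,2] 'a' = {T2}  orig:{}
  T[3,3] 'a' = {T2}  orig:{}
  T[0,1] 'bc' = {A}
  T[1,2] 'ca' = ∅
  T[2,3] 'aa' = {X4}  orig:{}
  T[0,2] 'bca' = ∅
  T[1,3] 'caa' = ∅
  T[0,3] 'bcaa' = {S}

S ∈ T[0,3] ⇒ YES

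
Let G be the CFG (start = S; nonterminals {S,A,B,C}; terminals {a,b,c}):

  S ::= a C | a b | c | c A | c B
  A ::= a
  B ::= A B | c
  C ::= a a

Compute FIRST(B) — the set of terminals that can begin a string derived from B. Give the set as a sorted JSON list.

FIRST iteration:
iter 1:
  A via A→a: +{a}
  B via B→A B: +{a}
  B via B→c: +{c}
  C via C→a a: +{a}
  S via S→a C: +{a}
  S via S→c: +{c}
  S: {a,c}  A: {a}  B: {a,c}  C: {a}
iter 2: — fixpoint
  S: {a,c}  A: {a}  B: {a,c}  C: {a}

FIRST(B) = ["a", "c"]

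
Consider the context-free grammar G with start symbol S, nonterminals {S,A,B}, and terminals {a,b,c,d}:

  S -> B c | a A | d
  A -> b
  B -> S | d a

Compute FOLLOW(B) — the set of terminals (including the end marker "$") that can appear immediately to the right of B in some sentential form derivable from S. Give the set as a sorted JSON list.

FIRST sets, iterate to fixpoint:
pass 1:
  A via A→b: +{b}
  B via B→d a: +{d}
  S via S→B c: +{d}
  S via S→a A: +{a}
  S: {a,d}  A: {b}  B: {d}
pass 2:
  B via B→S: +{a}
  S: {a,d}  A: {b}  B: {a,d}
pass 3: done
  S: {a,d}  A: {b}  B: {a,d}

FOLLOW iteration:
initialize: $ ∈ FOLLOW(S)
pass 1:
  S→B c: FOLLOW(B) ⊇ FIRST(c) = {c}; new: +{c}
  S→a A: FOLLOW(A) ⊇ FOLLOW(S) ⊇ {$}; new: +{$}
  FOLLOW(S)={$}  FOLLOW(A)={$}  FOLLOW(B)={c}
pass 2:
  B→S: FOLLOW(S) ⊇ FOLLOW(B) ⊇ {c}; new: +{c}
  S→a A: FOLLOW(A) ⊇ FOLLOW(S) ⊇ {$,c}; new: +{c}
  FOLLOW(S)={$,c}  FOLLOW(A)={$,c}  FOLLOW(B)={c}
pass 3: (stable)
  FOLLOW(S)={$,c}  FOLLOW(A)={$,c}  FOLLOW(B)={c}

FOLLOW(B) = ["c"]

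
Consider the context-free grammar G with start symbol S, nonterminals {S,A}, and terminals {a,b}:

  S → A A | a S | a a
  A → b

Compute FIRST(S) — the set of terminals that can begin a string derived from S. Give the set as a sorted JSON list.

FIRST sets, iterate to fixpoint:
iter 1:
  A via A→b: +{b}
  S via S→A A: +{b}
  S via S→a S: +{a}
  S: {a,b}  A: {b}
iter 2: — fixpoint
  S: {a,b}  A: {b}

FIRST(S) = ["a", "b"]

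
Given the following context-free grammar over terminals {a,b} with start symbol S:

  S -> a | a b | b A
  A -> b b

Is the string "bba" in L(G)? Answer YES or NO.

Convert to CNF:
  S -> T0 A | T1 T0 | a
  A -> T0 T0
  T0 -> b
  T1 -> a

CYK fill:
  [0..0]={T0}  "b"  orig:{}
  [1..1]={T0}  "b"  orig:{}
  [2..2]={S,T1}  "a"  orig:{S}
  [0..1]={A}  "bb"
  [1..2]=∅  "ba"
  [0..2]=∅  "bba"

S ∉ T[0,2] ⇒ NO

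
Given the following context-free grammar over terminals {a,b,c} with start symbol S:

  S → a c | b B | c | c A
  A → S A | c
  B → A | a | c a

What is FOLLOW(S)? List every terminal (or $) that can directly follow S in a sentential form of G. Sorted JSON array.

Compute FIRST by fixpoint:
iter 1:
  A via A→c: +{c}
  B via B→A: +{c}
  B via B→a: +{a}
  S via S→a c: +{a}
  S via S→b B: +{b}
  S via S→c: +{c}
  FIRST(S)={a,b,c}  FIRST(A)={c}  FIRST(B)={a,c}
iter 2:
  A via A→S A: +{a,b}
  B via B→A: +{b}
  FIRST(S)={a,b,c}  FIRST(A)={a,b,c}  FIRST(B)={a,b,c}
iter 3: — fixpoint
  FIRST(S)={a,b,c}  FIRST(A)={a,b,c}  FIRST(B)={a,b,c}

FOLLOW iteration:
seed FOLLOW(S) with $
[1]
  A→S A: FOLLOW(S) ⊇ FIRST(A) = {a,b,c}; new: +{a,b,c}
  S→b B: FOLLOW(B) ⊇ FOLLOW(S) ⊇ {$,a,b,c}; new: +{$,a,b,c}
  S→c A: FOLLOW(A) ⊇ FOLLOW(S) ⊇ {$,a,b,c}; new: +{$,a,b,c}
  FOLLOW(S)={$,a,b,c}  FOLLOW(A)={$,a,b,c}  FOLLOW(B)={$,a,b,c}
[2] — fixpoint
  FOLLOW(S)={$,a,b,c}  FOLLOW(A)={$,a,b,c}  FOLLOW(B)={$,a,b,c}

FOLLOW(S) = ["$", "a", "b", "c"]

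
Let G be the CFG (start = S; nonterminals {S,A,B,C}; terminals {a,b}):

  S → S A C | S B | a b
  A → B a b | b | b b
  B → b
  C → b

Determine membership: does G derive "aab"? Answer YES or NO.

Convert to CNF:
  S -> S B | S X3 | T0 T1
  A -> B X2 | T1 T1 | b
  B -> b
  C -> b
  T0 -> a
  T1 -> b
  X2 -> T0 T1
  X3 -> A C

Fill CYK table bottom-up:
  T[0,0] 'a' = {T0}  orig:{}
  T[1,1] 'a' = {T0}  orig:{}
  T[2,2] 'b' = {A,B,C,T1}  orig:{A,B,C}
  T[0,1] 'aa' = ∅
  T[1,2] 'ab' = {S,X2}  orig:{S}
  T[0,2] 'aab' = ∅

S ∉ T[0,2] ⇒ NO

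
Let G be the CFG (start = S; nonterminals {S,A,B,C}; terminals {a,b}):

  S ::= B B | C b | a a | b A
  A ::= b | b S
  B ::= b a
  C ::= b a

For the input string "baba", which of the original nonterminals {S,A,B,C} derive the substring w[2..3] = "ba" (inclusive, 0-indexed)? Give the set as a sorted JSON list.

Convert to CNF:
  S -> B B | C T0 | T0 A | T1 T1
  A -> T0 S | b
  B -> T0 T1
  C -> T0 T1
  T0 -> b
  T1 -> a

CYK fill (cells [i..j] with 2 ≤ i ≤ j ≤ 3 only):
  [2..2]={A,T0}  "b"  orig:{A}
  [3..3]={T1}  "a"  orig:{}
  [2..3]={B,C}  "ba"

Original NTs in T[2,3] deriving "ba": ["B", "C"]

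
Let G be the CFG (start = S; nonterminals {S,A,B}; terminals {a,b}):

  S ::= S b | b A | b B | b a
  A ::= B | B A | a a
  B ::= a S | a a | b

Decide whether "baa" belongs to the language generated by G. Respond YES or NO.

CNF form of G:
  S -> S T1 | T1 A | T1 B | T1 T0
  A -> B A | T0 S | T0 T0 | b
  B -> T0 S | T0 T0 | b
  T0 -> a
  T1 -> b

Fill CYK table bottom-up:
  T[0,0] 'b' = {A,B,T1}  orig:{A,B}
  T[1,1] 'a' = {T0}  orig:{}
  T[2,2] 'a' = {T0}  orig:{}
  T[0,1] 'ba' = {S}
  T[1,2] 'aa' = {A,B}
  T[0,2] 'baa' = {A,S}

S ∈ T[0,2] ⇒ YES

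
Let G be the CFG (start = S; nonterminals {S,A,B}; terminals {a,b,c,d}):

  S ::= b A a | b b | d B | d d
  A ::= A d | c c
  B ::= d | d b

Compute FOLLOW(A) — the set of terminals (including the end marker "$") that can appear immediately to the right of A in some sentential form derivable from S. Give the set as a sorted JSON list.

Compute FIRST by fixpoint:
pass 1:
  A via A→c c: +{c}
  B via B→d: +{d}
  S via S→b A a: +{b}
  S via S→d B: +{d}
  FIRST[S]={b,d}  FIRST[A]={c}  FIRST[B]={d}
pass 2: (stable)
  FIRST[S]={b,d}  FIRST[A]={c}  FIRST[B]={d}

Compute FOLLOW by fixpoint:
seed FOLLOW(S) with $
pass 1:
  A→A d: FOLLOW(A) ⊇ FIRST(d) = {d}; new: +{d}
  S→b A a: FOLLOW(A) ⊇ FIRST(a) = {a}; new: +{a}
  S→d B: FOLLOW(B) ⊇ FOLLOW(S) ⊇ {$}; new: +{$}
  S: {$}  A: {a,d}  B: {$}
pass 2: (no change)
  S: {$}  A: {a,d}  B: {$}

FOLLOW(A) = ["a", "d"]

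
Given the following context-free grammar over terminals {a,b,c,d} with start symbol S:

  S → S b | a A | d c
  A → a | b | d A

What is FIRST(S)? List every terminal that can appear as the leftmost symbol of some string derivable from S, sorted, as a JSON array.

FIRST sets, iterate to fixpoint:
iter 1:
  A via A→a: +{a}
  A via A→b: +{b}
  A via A→d A: +{d}
  S via S→a A: +{a}
  S via S→d c: +{d}
  FIRST(S)={a,d}  FIRST(A)={a,b,d}
iter 2: (stable)
  FIRST(S)={a,d}  FIRST(A)={a,b,d}

FIRST(S) = ["a", "d"]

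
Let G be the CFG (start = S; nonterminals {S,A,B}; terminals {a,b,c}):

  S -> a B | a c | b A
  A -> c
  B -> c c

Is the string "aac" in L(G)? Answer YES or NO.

Convert to CNF:
  S -> T1 B | T1 T0 | T2 A
  A -> c
  B -> T0 T0
  T0 -> c
  T1 -> a
  T2 -> b

CYK fill:
  cell(0,0) a: {T1}  orig:{}
  cell(1,1) a: {T1}  orig:{}
  cell(2,2) c: {A,T0}  orig:{A}
  cell(0,1) aa: ∅
  cell(1,2) ac: {S}
  cell(0,2) aac: ∅

S ∉ T[0,2] ⇒ NO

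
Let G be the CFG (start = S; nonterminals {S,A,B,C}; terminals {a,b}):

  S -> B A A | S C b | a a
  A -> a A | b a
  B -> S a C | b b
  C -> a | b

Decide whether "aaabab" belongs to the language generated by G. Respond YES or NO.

Convert to CNF:
  S -> B X3 | S X4 | T0 T0
  A -> T0 A | T1 T0
  B -> S X2 | T1 T1
  C -> a | b
  T0 -> a
  T1 -> b
  X2 -> T0 C
  X3 -> A A
  X4 -> C T1

CYK table (by increasing span):
  T[0,0] 'a' = {C,T0}  orig:{C}
  T[1,1] 'a' = {C,T0}  orig:{C}
  T[2,2] 'a' = {C,T0}  orig:{C}
  T[3,3] 'b' = {C,T1}  orig:{C}
  T[4,4] 'a' = {C,T0}  orig:{C}
  T[5,5] 'b' = {C,T1}  orig:{C}
  T[0,1] 'aa' = {S,X2}  orig:{S}
  T[1,2] 'aa' = {S,X2}  orig:{S}
  T[2,3] 'ab' = {X2,X4}  orig:{}
  T[3,4] 'ba' = {A}
  T[4,5] 'ab' = {X2,X4}  orig:{}
  T[0,2] 'aaa' = ∅
  T[1,3] 'aab' = ∅
  T[2,4] 'aba' = {A}
  T[3,5] 'bab' = ∅
  T[0,3] 'aaab' = {B,S}
  T[1,4] 'aaba' = {A}
  T[2,5] 'abab' = ∅
  T[0,4] 'aaaba' = {A}
  T[1,5] 'aabab' = ∅
  T[0,5] 'aaabab' = {B,S}

S ∈ T[0,5] ⇒ YES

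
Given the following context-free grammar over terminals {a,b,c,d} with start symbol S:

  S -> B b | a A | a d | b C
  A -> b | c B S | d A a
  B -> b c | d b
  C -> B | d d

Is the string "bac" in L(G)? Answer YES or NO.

Convert to CNF:
  S -> B T3 | T2 A | T2 T1 | T3 C
  A -> T0 X4 | T1 X5 | b
  B -> T1 T3 | T3 T0
  C -> T1 T1 | T1 T3 | T3 T0
  T0 -> c
  T1 -> d
  T2 -> a
  T3 -> b
  X4 -> B S
  X5 -> A T2

Fill CYK table bottom-up:
  cell(0,0) b: {A,T3}  orig:{A}
  cell(1,1) a: {T2}  orig:{}
  cell(2,2) c: {T0}  orig:{}
  cell(0,1) ba: {X5}  orig:{}
  cell(1,2) ac: ∅
  cell(0,2) bac: ∅

S ∉ T[0,2] ⇒ NO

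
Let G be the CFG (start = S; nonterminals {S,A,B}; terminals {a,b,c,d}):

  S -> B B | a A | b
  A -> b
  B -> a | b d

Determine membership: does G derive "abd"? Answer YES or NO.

CNF form of G:
  S -> B B | T2 A | b
  A -> b
  B -> T0 T1 | a
  T0 -> b
  T1 -> d
  T2 -> a

CYK fill:
  T[0,0] 'a' = {B,T2}  orig:{B}
  T[1,1] 'b' = {A,S,T0}  orig:{A,S}
  T[2,2] 'd' = {T1}  orig:{}
  T[0,1] 'ab' = {S}
  T[1,2] 'bd' = {B}
  T[0,2] 'abd' = {S}

S ∈ T[0,2] ⇒ YES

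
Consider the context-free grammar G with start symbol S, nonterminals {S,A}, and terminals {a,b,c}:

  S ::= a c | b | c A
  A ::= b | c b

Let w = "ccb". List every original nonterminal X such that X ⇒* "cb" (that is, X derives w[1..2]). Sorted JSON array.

Convert to CNF:
  S -> T0 A | T2 T0 | b
  A -> T0 T1 | b
  T0 -> c
  T1 -> b
  T2 -> a

Fill CYK table bottom-up (cells [i..j] with 1 ≤ i ≤ j ≤ 2 only):
  [1..1]={T0}  "c"  orig:{}
  [2..2]={A,S,T1}  "b"  orig:{A,S}
  [1..2]={A,S}  "cb"

Original NTs in T[1,2] deriving "cb": ["A", "S"]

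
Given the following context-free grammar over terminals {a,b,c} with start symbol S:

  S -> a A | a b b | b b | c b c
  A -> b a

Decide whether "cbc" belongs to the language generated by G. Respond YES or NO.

CNF form of G:
  S -> T0 T0 | T1 A | T1 X3 | T2 X4
  A -> T0 T1
  T0 -> b
  T1 -> a
  T2 -> c
  X3 -> T0 T0
  X4 -> T0 T2

CYK table (by increasing span):
  [0..0]={T2}  "c"  orig:{}
  [1..1]={T0}  "b"  orig:{}
  [2..2]={T2}  "c"  orig:{}
  [0..1]=∅  "cb"
  [1..2]={X4}  "bc"  orig:{}
  [0..2]={S}  "cbc"

S ∈ T[0,2] ⇒ YES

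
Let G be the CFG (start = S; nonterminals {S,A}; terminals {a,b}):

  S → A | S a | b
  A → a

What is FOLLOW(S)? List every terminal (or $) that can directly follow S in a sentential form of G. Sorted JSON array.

Compute FIRST by fixpoint:
[1]
  A via A→a: +{a}
  S via S→A: +{a}
  S via S→b: +{b}
  FIRST(S)={a,b}  FIRST(A)={a}
[2] (stable)
  FIRST(S)={a,b}  FIRST(A)={a}

Compute FOLLOW by fixpoint:
FOLLOW(S) := {$}
pass 1:
  S→A: FOLLOW(A) ⊇ FOLLOW(S) ⊇ {$}; new: +{$}
  S→S a: FOLLOW(S) ⊇ FIRST(a) = {a}; new: +{a}
  S: {$,a}  A: {$}
pass 2:
  S→A: FOLLOW(A) ⊇ FOLLOW(S) ⊇ {$,a}; new: +{a}
  S: {$,a}  A: {$,a}
pass 3: — fixpoint
  S: {$,a}  A: {$,a}

FOLLOW(S) = ["$", "a"]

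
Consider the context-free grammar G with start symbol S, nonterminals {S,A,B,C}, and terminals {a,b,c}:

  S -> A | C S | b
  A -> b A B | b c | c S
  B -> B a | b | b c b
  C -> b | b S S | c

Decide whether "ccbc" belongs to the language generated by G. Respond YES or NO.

Convert to CNF:
  S -> C S | T0 T1 | T0 X6 | T1 S | b
  A -> T0 T1 | T0 X3 | T1 S
  B -> B T2 | T0 X4 | b
  C -> T0 X5 | b | c
  T0 -> b
  T1 -> c
  T2 -> a
  X3 -> A B
  X4 -> T1 T0
  X5 -> S S
  X6 -> A B

Fill CYK table bottom-up:
  cell(0,0) c: {C,T1}  orig:{C}
  cell(1,1) c: {C,T1}  orig:{C}
  cell(2,2) b: {B,C,S,T0}  orig:{B,C,S}
  cell(3,3) c: {C,T1}  orig:{C}
  cell(0,1) cc: ∅
  cell(1,2) cb: {A,S,X4}  orig:{A,S}
  cell(2,3) bc: {A,S}
  cell(0,2) ccb: {A,S}
  cell(1,3) cbc: {A,S}
  cell(0,3) ccbc: {A,S}

S ∈ T[0,3] ⇒ YES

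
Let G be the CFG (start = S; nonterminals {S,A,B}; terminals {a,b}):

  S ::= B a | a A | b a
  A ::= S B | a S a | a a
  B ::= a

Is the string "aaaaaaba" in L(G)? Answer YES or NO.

CNF form of G:
  S -> B T0 | T0 A | T1 T0
  A -> S B | T0 T0 | T0 X2
  B -> a
  T0 -> a
  T1 -> b
  X2 -> S T0

Fill CYK table bottom-up:
  [0..0]={B,T0}  "a"  orig:{B}
  [1..1]={B,T0}  "a"  orig:{B}
  [2..2]={B,T0}  "a"  orig:{B}
  [3..3]={B,T0}  "a"  orig:{B}
  [4..4]={B,T0}  "a"  orig:{B}
  [5..5]={B,T0}  "a"  orig:{B}
  [6..6]={T1}  "b"  orig:{}
  [7..7]={B,T0}  "a"  orig:{B}
  [0..1]={A,S}  "aa"
  [1..2]={A,S}  "aa"
  [2..3]={A,S}  "aa"
  [3..4]={A,S}  "aa"
  [4..5]={A,S}  "aa"
  [5..6]=∅  "ab"
  [6..7]={S}  "ba"
  [0..2]={A,S,X2}  "aaa"  orig:{A,S}
  [1..3]={A,S,X2}  "aaa"  orig:{A,S}
  [2..4]={A,S,X2}  "aaa"  orig:{A,S}
  [3..5]={A,S,X2}  "aaa"  orig:{A,S}
  [4..6]=∅  "aab"
  [5..7]=∅  "aba"
  [0..3]={A,S,X2}  "aaaa"  orig:{A,S}
  [1..4]={A,S,X2}  "aaaa"  orig:{A,S}
  [2..5]={A,S,X2}  "aaaa"  orig:{A,S}
  [3..6]=∅  "aaab"
  [4..7]=∅  "aaba"
  [0..4]={A,S,X2}  "aaaaa"  orig:{A,S}
  [1..5]={A,S,X2}  "aaaaa"  orig:{A,S}
  [2..6]=∅  "aaaab"
  [3..7]=∅  "aaaba"
  [0..5]={A,S,X2}  "aaaaaa"  orig:{A,S}
  [1..6]=∅  "aaaaab"
  [2..7]=∅  "aaaaba"
  [0..6]=∅  "aaaaaab"
  [1..7]=∅  "aaaaaba"
  [0..7]=∅  "aaaaaaba"

S ∉ T[0,7] ⇒ NO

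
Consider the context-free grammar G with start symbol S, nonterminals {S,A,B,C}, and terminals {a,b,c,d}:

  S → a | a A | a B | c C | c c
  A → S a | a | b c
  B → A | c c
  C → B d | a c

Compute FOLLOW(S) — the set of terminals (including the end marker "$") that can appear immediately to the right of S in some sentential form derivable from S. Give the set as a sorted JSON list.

FIRST iteration:
[1]
  A via A→a: +{a}
  A via A→b c: +{b}
  B via B→A: +{a,b}
  B via B→c c: +{c}
  C via C→B d: +{a,b,c}
  S via S→a: +{a}
  S via S→c C: +{c}
  FIRST[S]={a,c}  FIRST[A]={a,b}  FIRST[B]={a,b,c}  FIRST[C]={a,b,c}
[2]
  A via A→S a: +{c}
  FIRST[S]={a,c}  FIRST[A]={a,b,c}  FIRST[B]={a,b,c}  FIRST[C]={a,b,c}
[3] — fixpoint
  FIRST[S]={a,c}  FIRST[A]={a,b,c}  FIRST[B]={a,b,c}  FIRST[C]={a,b,c}

FOLLOW iteration:
FOLLOW(S) := {$}
[1]
  A→S a: FOLLOW(S) ⊇ FIRST(a) = {a}; new: +{a}
  C→B d: FOLLOW(B) ⊇ FIRST(d) = {d}; new: +{d}
  S→a A: FOLLOW(A) ⊇ FOLLOW(S) ⊇ {$,a}; new: +{$,a}
  S→a B: FOLLOW(B) ⊇ FOLLOW(S) ⊇ {$,a}; new: +{$,a}
  S→c C: FOLLOW(C) ⊇ FOLLOW(S) ⊇ {$,a}; new: +{$,a}
  S: {$,a}  A: {$,a}  B: {$,a,d}  C: {$,a}
[2]
  B→A: FOLLOW(A) ⊇ FOLLOW(B) ⊇ {$,a,d}; new: +{d}
  S: {$,a}  A: {$,a,d}  B: {$,a,d}  C: {$,a}
[3] (no change)
  S: {$,a}  A: {$,a,d}  B: {$,a,d}  C: {$,a}

FOLLOW(S) = ["$", "a"]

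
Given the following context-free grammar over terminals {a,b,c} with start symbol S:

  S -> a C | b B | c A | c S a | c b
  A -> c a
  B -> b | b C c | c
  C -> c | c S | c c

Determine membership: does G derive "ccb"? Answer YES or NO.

CNF form of G:
  S -> T0 A | T0 T2 | T0 X4 | T1 C | T2 B
  A -> T0 T1
  B -> T2 X3 | b | c
  C -> T0 S | T0 T0 | c
  T0 -> c
  T1 -> a
  T2 -> b
  X3 -> C T0
  X4 -> S T1

CYK fill:
  cell(0,0) c: {B,C,T0}  orig:{B,C}
  cell(1,1) c: {B,C,T0}  orig:{B,C}
  cell(2,2) b: {B,T2}  orig:{B}
  cell(0,1) cc: {C,X3}  orig:{C}
  cell(1,2) cb: {S}
  cell(0,2) ccb: {C}

S ∉ T[0,2] ⇒ NO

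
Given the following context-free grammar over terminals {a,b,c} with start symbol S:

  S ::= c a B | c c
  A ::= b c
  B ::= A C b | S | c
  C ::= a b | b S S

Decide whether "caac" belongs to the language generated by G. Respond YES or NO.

Convert to CNF:
  S -> T1 T1 | T1 X6
  A -> T0 T1
  B -> A X3 | T1 T1 | T1 X4 | c
  C -> T0 X5 | T2 T0
  T0 -> b
  T1 -> c
  T2 -> a
  X3 -> C T0
  X4 -> T2 B
  X5 -> S S
  X6 -> T2 B

CYK table (by increasing span):
  T[0,0] 'c' = {B,T1}  orig:{B}
  T[1,1] 'a' = {T2}  orig:{}
  T[2,2] 'a' = {T2}  orig:{}
  T[3,3] 'c' = {B,T1}  orig:{B}
  T[0,1] 'ca' = ∅
  T[1,2] 'aa' = ∅
  T[2,3] 'ac' = {X4,X6}  orig:{}
  T[0,2] 'caa' = ∅
  T[1,3] 'aac' = ∅
  T[0,3] 'caac' = ∅

S ∉ T[0,3] ⇒ NO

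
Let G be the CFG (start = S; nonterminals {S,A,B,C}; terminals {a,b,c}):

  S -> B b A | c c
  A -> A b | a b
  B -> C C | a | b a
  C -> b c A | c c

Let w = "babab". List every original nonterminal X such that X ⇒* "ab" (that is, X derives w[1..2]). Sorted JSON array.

CNF form of G:
  S -> B X4 | T2 T2
  A -> A T0 | T1 T0
  B -> C C | T0 T1 | a
  C -> T0 X3 | T2 T2
  T0 -> b
  T1 -> a
  T2 -> c
  X3 -> T2 A
  X4 -> T0 A

Fill CYK table bottom-up (cells [i..j] with 1 ≤ i ≤ j ≤ 2 only):
  cell(1,1) a: {B,T1}  orig:{B}
  cell(2,2) b: {T0}  orig:{}
  cell(1,2) ab: {A}

Original NTs in T[1,2] deriving "ab": ["A"]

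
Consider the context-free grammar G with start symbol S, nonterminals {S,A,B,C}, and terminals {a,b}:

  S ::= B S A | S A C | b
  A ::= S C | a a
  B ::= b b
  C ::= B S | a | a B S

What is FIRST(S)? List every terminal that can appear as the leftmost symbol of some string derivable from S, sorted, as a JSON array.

FIRST sets, iterate to fixpoint:
iter 1:
  A via A→a a: +{a}
  B via B→b b: +{b}
  C via C→B S: +{b}
  C via C→a: +{a}
  S via S→B S A: +{b}
  FIRST(S)={b}  FIRST(A)={a}  FIRST(B)={b}  FIRST(C)={a,b}
iter 2:
  A via A→S C: +{b}
  FIRST(S)={b}  FIRST(A)={a,b}  FIRST(B)={b}  FIRST(C)={a,b}
iter 3: (stable)
  FIRST(S)={b}  FIRST(A)={a,b}  FIRST(B)={b}  FIRST(C)={a,b}

FIRST(S) = ["b"]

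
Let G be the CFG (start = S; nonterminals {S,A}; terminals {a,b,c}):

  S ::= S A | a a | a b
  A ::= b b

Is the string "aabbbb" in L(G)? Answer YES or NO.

Convert to CNF:
  S -> S A | T1 T0 | T1 T1
  A -> T0 T0
  T0 -> b
  T1 -> a

CYK fill:
  cell(0,0) a: {T1}  orig:{}
  cell(1,1) a: {T1}  orig:{}
  cell(2,2) b: {T0}  orig:{}
  cell(3,3) b: {T0}  orig:{}
  cell(4,4) b: {T0}  orig:{}
  cell(5,5) b: {T0}  orig:{}
  cell(0,1) aa: {S}
  cell(1,2) ab: {S}
  cell(2,3) bb: {A}
  cell(3,4) bb: {A}
  cell(4,5) bb: {A}
  cell(0,2) aab: ∅
  cell(1,3) abb: ∅
  cell(2,4) bbb: ∅
  cell(3,5) bbb: ∅
  cell(0,3) aabb: {S}
  cell(1,4) abbb: {S}
  cell(2,5) bbbb: ∅
  cell(0,4) aabbb: ∅
  cell(1,5) abbbb: ∅
  cell(0,5) aabbbb: {S}

S ∈ T[0,5] ⇒ YES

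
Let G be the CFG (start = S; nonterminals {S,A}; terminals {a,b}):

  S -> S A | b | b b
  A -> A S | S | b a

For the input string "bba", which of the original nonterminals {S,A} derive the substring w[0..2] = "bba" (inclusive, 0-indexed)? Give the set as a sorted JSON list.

Convert to CNF:
  S -> S A | T0 T0 | b
  A -> A S | S A | T0 T0 | T0 T1 | b
  T0 -> b
  T1 -> a

CYK fill (cells [i..j] with 0 ≤ i ≤ j ≤ 2 only):
  [0..0]={A,S,T0}  "b"  orig:{A,S}
  [1..1]={A,S,T0}  "b"  orig:{A,S}
  [2..2]={T1}  "a"  orig:{}
  [0..1]={A,S}  "bb"
  [1..2]={A}  "ba"
  [0..2]={A,S}  "bba"

Original NTs in T[0,2] deriving "bba": ["A", "S"]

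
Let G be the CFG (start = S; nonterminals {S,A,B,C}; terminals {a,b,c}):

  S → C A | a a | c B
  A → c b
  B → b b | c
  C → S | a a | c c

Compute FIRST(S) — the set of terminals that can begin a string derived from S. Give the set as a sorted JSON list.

FIRST iteration:
pass 1:
  A via A→c b: +{c}
  B via B→b b: +{b}
  B via B→c: +{c}
  C via C→a a: +{a}
  C via C→c c: +{c}
  S via S→C A: +{a,c}
  S: {a,c}  A: {c}  B: {b,c}  C: {a,c}
pass 2: — fixpoint
  S: {a,c}  A: {c}  B: {b,c}  C: {a,c}

FIRST(S) = ["a", "c"]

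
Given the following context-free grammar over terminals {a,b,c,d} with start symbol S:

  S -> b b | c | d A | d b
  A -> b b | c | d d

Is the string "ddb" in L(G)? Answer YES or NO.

Convert to CNF:
  S -> T0 T0 | T1 A | T1 T0 | c
  A -> T0 T0 | T1 T1 | c
  T0 -> b
  T1 -> d

Fill CYK table bottom-up:
  T[0,0] 'd' = {T1}  orig:{}
  T[1,1] 'd' = {T1}  orig:{}
  T[2,2] 'b' = {T0}  orig:{}
  T[0,1] 'dd' = {A}
  T[1,2] 'db' = {S}
  T[0,2] 'ddb' = ∅

S ∉ T[0,2] ⇒ NO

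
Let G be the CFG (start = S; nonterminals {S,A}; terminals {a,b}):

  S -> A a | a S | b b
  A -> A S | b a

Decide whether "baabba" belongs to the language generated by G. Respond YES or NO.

Convert to CNF:
  S -> A T1 | T0 T0 | T1 S
  A -> A S | T0 T1
  T0 -> b
  T1 -> a

Fill CYK table bottom-up:
  [0..0]={T0}  "b"  orig:{}
  [1..1]={T1}  "a"  orig:{}
  [2..2]={T1}  "a"  orig:{}
  [3..3]={T0}  "b"  orig:{}
  [4..4]={T0}  "b"  orig:{}
  [5..5]={T1}  "a"  orig:{}
  [0..1]={A}  "ba"
  [1..2]=∅  "aa"
  [2..3]=∅  "ab"
  [3..4]={S}  "bb"
  [4..5]={A}  "ba"
  [0..2]={S}  "baa"
  [1..3]=∅  "aab"
  [2..4]={S}  "abb"
  [3..5]=∅  "bba"
  [0..3]=∅  "baab"
  [1..4]={S}  "aabb"
  [2..5]=∅  "abba"
  [0..4]={A}  "baabb"
  [1..5]=∅  "aabba"
  [0..5]={S}  "baabba"

S ∈ T[0,5] ⇒ YES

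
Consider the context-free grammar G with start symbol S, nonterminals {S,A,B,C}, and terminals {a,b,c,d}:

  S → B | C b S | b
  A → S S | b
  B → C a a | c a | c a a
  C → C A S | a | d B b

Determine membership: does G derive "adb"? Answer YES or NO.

Convert to CNF:
  S -> C X8 | C X9 | T1 T0 | T1 X10 | b
  A -> S S | b
  B -> C X4 | T1 T0 | T1 X5
  C -> C X6 | T2 X7 | a
  T0 -> a
  T1 -> c
  T2 -> d
  T3 -> b
  X4 -> T0 T0
  X5 -> T0 T0
  X6 -> A S
  X7 -> B T3
  X8 -> T0 T0
  X9 -> T3 S
  X10 -> T0 T0

Fill CYK table bottom-up:
  [0..0]={C,T0}  "a"  orig:{C}
  [1..1]={T2}  "d"  orig:{}
  [2..2]={A,S,T3}  "b"  orig:{A,S}
  [0..1]=∅  "ad"
  [1..2]=∅  "db"
  [0..2]=∅  "adb"

S ∉ T[0,2] ⇒ NO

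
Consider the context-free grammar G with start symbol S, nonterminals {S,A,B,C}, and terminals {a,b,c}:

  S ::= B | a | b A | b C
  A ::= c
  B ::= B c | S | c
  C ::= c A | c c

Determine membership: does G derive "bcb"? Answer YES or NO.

Convert to CNF:
  S -> B T0 | T1 A | T1 C | a | c
  A -> c
  B -> B T0 | T1 A | T1 C | a | c
  C -> T0 A | T0 T0
  T0 -> c
  T1 -> b

CYK fill:
  [0..0]={T1}  "b"  orig:{}
  [1..1]={A,B,S,T0}  "c"  orig:{A,B,S}
  [2..2]={T1}  "b"  orig:{}
  [0..1]={B,S}  "bc"
  [1..2]=∅  "cb"
  [0..2]=∅  "bcb"

S ∉ T[0,2] ⇒ NO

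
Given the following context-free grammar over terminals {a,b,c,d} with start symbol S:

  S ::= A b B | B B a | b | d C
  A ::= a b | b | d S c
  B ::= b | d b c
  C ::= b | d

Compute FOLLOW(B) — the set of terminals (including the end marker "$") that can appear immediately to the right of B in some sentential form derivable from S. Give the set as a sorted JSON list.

Compute FIRST by fixpoint:
pass 1:
  A via A→a b: +{a}
  A via A→b: +{b}
  A via A→d S c: +{d}
  B via B→b: +{b}
  B via B→d b c: +{d}
  C via C→b: +{b}
  C via C→d: +{d}
  S via S→A b B: +{a,b,d}
  FIRST[S]={a,b,d}  FIRST[A]={a,b,d}  FIRST[B]={b,d}  FIRST[C]={b,d}
pass 2: (no change)
  FIRST[S]={a,b,d}  FIRST[A]={a,b,d}  FIRST[B]={b,d}  FIRST[C]={b,d}

FOLLOW iteration:
initialize: $ ∈ FOLLOW(S)
iter 1:
  A→d S c: FOLLOW(S) ⊇ FIRST(c) = {c}; new: +{c}
  S→A b B: FOLLOW(A) ⊇ FIRST(b) = {b}; new: +{b}
  S→A b B: FOLLOW(B) ⊇ FOLLOW(S) ⊇ {$,c}; new: +{$,c}
  S→B B a: FOLLOW(B) ⊇ FIRST(B) = {b,d}; new: +{b,d}
  S→B B a: FOLLOW(B) ⊇ FIRST(a) = {a}; new: +{a}
  S→d C: FOLLOW(C) ⊇ FOLLOW(S) ⊇ {$,c}; new: +{$,c}
  FOLLOW[S]={$,c}  FOLLOW[A]={b}  FOLLOW[B]={$,a,b,c,d}  FOLLOW[C]={$,c}
iter 2: (stable)
  FOLLOW[S]={$,c}  FOLLOW[A]={b}  FOLLOW[B]={$,a,b,c,d}  FOLLOW[C]={$,c}

FOLLOW(B) = ["$", "a", "b", "c", "d"]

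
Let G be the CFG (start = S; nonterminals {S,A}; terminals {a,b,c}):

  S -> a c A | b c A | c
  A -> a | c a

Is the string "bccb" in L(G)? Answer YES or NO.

CNF form of G:
  S -> T1 X3 | T2 X4 | c
  A -> T0 T1 | a
  T0 -> c
  T1 -> a
  T2 -> b
  X3 -> T0 A
  X4 -> T0 A

CYK table (by increasing span):
  [0..0]={T2}  "b"  orig:{}
  [1..1]={S,T0}  "c"  orig:{S}
  [2..2]={S,T0}  "c"  orig:{S}
  [3..3]={T2}  "b"  orig:{}
  [0..1]=∅  "bc"
  [1..2]=∅  "cc"
  [2..3]=∅  "cb"
  [0..2]=∅  "bcc"
  [1..3]=∅  "ccb"
  [0..3]=∅  "bccb"

S ∉ T[0,3] ⇒ NO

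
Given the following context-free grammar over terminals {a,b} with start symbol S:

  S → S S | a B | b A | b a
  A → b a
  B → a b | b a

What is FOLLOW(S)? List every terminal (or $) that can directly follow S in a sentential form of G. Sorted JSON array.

Compute FIRST by fixpoint:
pass 1:
  A via A→b a: +{b}
  B via B→a b: +{a}
  B via B→b a: +{b}
  S via S→a B: +{a}
  S via S→b A: +{b}
  FIRST(S)={a,b}  FIRST(A)={b}  FIRST(B)={a,b}
pass 2: (no change)
  FIRST(S)={a,b}  FIRST(A)={b}  FIRST(B)={a,b}

FOLLOW iteration:
initialize: $ ∈ FOLLOW(S)
[1]
  S→S S: FOLLOW(S) ⊇ FIRST(S) = {a,b}; new: +{a,b}
  S→a B: FOLLOW(B) ⊇ FOLLOW(S) ⊇ {$,a,b}; new: +{$,a,b}
  S→b A: FOLLOW(A) ⊇ FOLLOW(S) ⊇ {$,a,b}; new: +{$,a,b}
  S: {$,a,b}  A: {$,a,b}  B: {$,a,b}
[2] (stable)
  S: {$,a,b}  A: {$,a,b}  B: {$,a,b}

FOLLOW(S) = ["$", "a", "b"]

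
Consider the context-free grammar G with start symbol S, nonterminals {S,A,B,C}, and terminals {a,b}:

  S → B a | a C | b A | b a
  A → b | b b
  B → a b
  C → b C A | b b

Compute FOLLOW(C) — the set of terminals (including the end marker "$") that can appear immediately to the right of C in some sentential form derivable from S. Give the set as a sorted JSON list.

FIRST iteration:
iter 1:
  A via A→b: +{b}
  B via B→a b: +{a}
  C via C→b C A: +{b}
  S via S→B a: +{a}
  S via S→b A: +{b}
  S: {a,b}  A: {b}  B: {a}  C: {b}
iter 2: — fixpoint
  S: {a,b}  A: {b}  B: {a}  C: {b}

Compute FOLLOW by fixpoint:
seed FOLLOW(S) with $
pass 1:
  C→b C A: FOLLOW(C) ⊇ FIRST(A) = {b}; new: +{b}
  C→b C A: FOLLOW(A) ⊇ FOLLOW(C) ⊇ {b}; new: +{b}
  S→B a: FOLLOW(B) ⊇ FIRST(a) = {a}; new: +{a}
  S→a C: FOLLOW(C) ⊇ FOLLOW(S) ⊇ {$}; new: +{$}
  S→b A: FOLLOW(A) ⊇ FOLLOW(S) ⊇ {$}; new: +{$}
  S: {$}  A: {$,b}  B: {a}  C: {$,b}
pass 2: done
  S: {$}  A: {$,b}  B: {a}  C: {$,b}

FOLLOW(C) = ["$", "b"]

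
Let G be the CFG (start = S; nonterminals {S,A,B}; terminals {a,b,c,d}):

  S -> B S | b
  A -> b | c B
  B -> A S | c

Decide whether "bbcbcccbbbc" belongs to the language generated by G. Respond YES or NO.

Convert to CNF:
  S -> B S | b
  A -> T0 B | b
  B -> A S | c
  T0 -> c

CYK table (by increasing span):
  [0..0]={A,S}  "b"
  [1..1]={A,S}  "b"
  [2..2]={B,T0}  "c"  orig:{B}
  [3..3]={A,S}  "b"
  [4..4]={B,T0}  "c"  orig:{B}
  [5..5]={B,T0}  "c"  orig:{B}
  [6..6]={B,T0}  "c"  orig:{B}
  [7..7]={A,S}  "b"
  [8..8]={A,S}  "b"
  [9..9]={A,S}  "b"
  [10..10]={B,T0}  "c"  orig:{B}
  [0..1]={B}  "bb"
  [1..2]=∅  "bc"
  [2..3]={S}  "cb"
  [3..4]=∅  "bc"
  [4..5]={A}  "cc"
  [5..6]={A}  "cc"
  [6..7]={S}  "cb"
  [7..8]={B}  "bb"
  [8..9]={B}  "bb"
  [9..10]=∅  "bc"
  [0..2]=∅  "bbc"
  [1..3]={B}  "bcb"
  [2..4]=∅  "cbc"
  [3..5]=∅  "bcc"
  [4..6]=∅  "ccc"
  [5..7]={B,S}  "ccb"
  [6..8]={A}  "cbb"
  [7..9]={S}  "bbb"
  [8..10]=∅  "bbc"
  [0..3]={S}  "bbcb"
  [1..4]=∅  "bcbc"
  [2..5]=∅  "cbcc"
  [3..6]=∅  "bccc"
  [4..7]={A,B,S}  "cccb"
  [5..8]={S}  "ccbb"
  [6..9]={B,S}  "cbbb"
  [7..10]=∅  "bbbc"
  [0..4]=∅  "bbcbc"
  [1..5]=∅  "bcbcc"
  [2..6]=∅  "cbccc"
  [3..7]={B}  "bcccb"
  [4..8]={B,S}  "cccbb"
  [5..9]={A,B,S}  "ccbbb"
  [6..10]=∅  "cbbbc"
  [0..5]=∅  "bbcbcc"
  [1..6]=∅  "bcbccc"
  [2..7]={A}  "cbcccb"
  [3..8]={B,S}  "bcccbb"
  [4..9]={A,B,S}  "cccbbb"
  [5..10]=∅  "ccbbbc"
  [0..6]=∅  "bbcbccc"
  [1..7]={S}  "bcbcccb"
  [2..8]={A,B,S}  "cbcccbb"
  [3..9]={B,S}  "bcccbbb"
  [4..10]=∅  "cccbbbc"
  [0..7]={B}  "bbcbcccb"
  [1..8]={B,S}  "bcbcccbb"
  [2..9]={A,B,S}  "cbcccbbb"
  [3..10]=∅  "bcccbbbc"
  [0..8]={B,S}  "bbcbcccbb"
  [1..9]={B,S}  "bcbcccbbb"
  [2..10]=∅  "cbcccbbbc"
  [0..9]={B,S}  "bbcbcccbbb"
  [1..10]=∅  "bcbcccbbbc"
  [0..10]=∅  "bbcbcccbbbc"

S ∉ T[0,10] ⇒ NO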